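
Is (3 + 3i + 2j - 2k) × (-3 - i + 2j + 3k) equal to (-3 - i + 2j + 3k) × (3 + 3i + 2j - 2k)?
No: pq = -4 - 2i - 7j + 23k ≠ -4 - 22i + 7j + 7k = qp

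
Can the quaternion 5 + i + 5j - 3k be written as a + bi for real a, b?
No. The quaternion 5 + i + 5j - 3k has j-coefficient y = 5 and k-coefficient z = -3, not both zero, so it does not lie in the complex subalgebra spanned by 1 and i.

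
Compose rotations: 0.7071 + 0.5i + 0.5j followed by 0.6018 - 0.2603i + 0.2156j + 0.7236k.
0.4479 - 0.245i + 0.8152j + 0.2737k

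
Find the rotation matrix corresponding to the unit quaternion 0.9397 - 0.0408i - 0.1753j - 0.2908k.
[[0.7694, 0.5608, -0.3057], [-0.5322, 0.8275, 0.1786], [0.3532, 0.0253, 0.9352]]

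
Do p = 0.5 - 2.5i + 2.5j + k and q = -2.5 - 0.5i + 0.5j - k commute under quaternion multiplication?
No: pq = -2.75 + 3i - 9j - 3k ≠ -2.75 + 9i - 3j - 3k = qp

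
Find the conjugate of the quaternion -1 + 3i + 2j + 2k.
-1 - 3i - 2j - 2k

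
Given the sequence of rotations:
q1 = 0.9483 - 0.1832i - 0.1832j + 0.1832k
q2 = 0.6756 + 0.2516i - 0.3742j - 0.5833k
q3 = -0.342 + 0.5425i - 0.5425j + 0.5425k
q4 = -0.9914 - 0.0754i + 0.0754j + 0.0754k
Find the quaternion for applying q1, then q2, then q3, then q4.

q2 · q1 = 0.7251 - 0.0606i - 0.4179j - 0.544k
q3 · q2 · q1 = -0.1467 + 0.9359i + 0.0118j + 0.3198k
q4 · q3 · q2 · q1 = 0.191 - 0.8936i + 0.0719j - 0.3996k
0.191 - 0.8936i + 0.0719j - 0.3996k


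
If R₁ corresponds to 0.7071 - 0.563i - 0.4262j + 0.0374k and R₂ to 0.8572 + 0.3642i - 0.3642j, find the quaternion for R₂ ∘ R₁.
0.6559 - 0.2387i - 0.6365j - 0.3282k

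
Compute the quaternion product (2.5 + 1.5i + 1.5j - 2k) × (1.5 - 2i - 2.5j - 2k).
6.5 - 10.75i + 3j - 8.75k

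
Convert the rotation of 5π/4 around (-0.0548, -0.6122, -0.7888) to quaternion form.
-0.3827 - 0.0506i - 0.5656j - 0.7288k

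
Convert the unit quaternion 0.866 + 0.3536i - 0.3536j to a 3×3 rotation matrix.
[[0.7499, -0.2501, -0.6124], [-0.2501, 0.7499, -0.6124], [0.6124, 0.6124, 0.4999]]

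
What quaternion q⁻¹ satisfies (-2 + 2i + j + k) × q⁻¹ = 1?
-0.2 - 0.2i - 0.1j - 0.1k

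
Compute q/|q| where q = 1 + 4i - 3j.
0.1961 + 0.7845i - 0.5883j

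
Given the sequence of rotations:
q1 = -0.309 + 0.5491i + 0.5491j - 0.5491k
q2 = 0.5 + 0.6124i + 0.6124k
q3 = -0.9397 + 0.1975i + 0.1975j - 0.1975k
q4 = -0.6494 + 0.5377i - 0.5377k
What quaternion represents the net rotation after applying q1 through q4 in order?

q2 · q1 = -0.1545 - 0.251i + 0.9471j - 0.1275k
q3 · q2 · q1 = -0.0175 + 0.3672i - 0.8457j + 0.387k
q4 · q3 · q2 · q1 = 0.022 - 0.7026i + 0.1437j - 0.6966k
0.022 - 0.7026i + 0.1437j - 0.6966k


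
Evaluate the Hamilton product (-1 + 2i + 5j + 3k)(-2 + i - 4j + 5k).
5 + 32i - 13j - 24k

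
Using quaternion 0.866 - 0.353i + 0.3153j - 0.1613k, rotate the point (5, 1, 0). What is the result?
(3.802, -1.811, -2.874)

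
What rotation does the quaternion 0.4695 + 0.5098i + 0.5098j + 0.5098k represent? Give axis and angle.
axis = (√3/3, √3/3, √3/3), θ = 124°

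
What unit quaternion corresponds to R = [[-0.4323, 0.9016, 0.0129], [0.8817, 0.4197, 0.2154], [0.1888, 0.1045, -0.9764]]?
-0.0523 + 0.5302i + 0.8409j + 0.0951k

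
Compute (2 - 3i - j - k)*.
2 + 3i + j + k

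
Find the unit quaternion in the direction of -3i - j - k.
-0.9045i - 0.3015j - 0.3015k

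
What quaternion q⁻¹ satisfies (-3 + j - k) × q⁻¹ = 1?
-0.2727 - 0.0909j + 0.0909k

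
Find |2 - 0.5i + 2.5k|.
3.24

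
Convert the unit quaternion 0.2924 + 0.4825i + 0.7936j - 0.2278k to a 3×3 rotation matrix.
[[-0.3634, 0.899, 0.2443], [0.6326, 0.4306, -0.6437], [-0.6839, -0.0794, -0.7252]]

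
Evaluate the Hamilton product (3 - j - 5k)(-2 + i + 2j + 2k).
6 + 11i + 3j + 17k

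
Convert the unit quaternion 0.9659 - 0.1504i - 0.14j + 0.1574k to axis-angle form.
axis = (-0.5811, -0.5409, 0.6081), θ = π/6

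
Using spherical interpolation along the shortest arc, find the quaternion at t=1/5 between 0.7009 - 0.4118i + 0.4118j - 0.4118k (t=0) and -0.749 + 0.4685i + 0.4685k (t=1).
0.7211 - 0.4295i + 0.3331j - 0.4295k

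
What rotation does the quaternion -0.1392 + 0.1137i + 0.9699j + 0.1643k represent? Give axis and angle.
axis = (0.1148, 0.9794, 0.1659), θ = 196°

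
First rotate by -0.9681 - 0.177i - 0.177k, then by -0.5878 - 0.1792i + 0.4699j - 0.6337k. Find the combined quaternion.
0.4252 + 0.1944i - 0.3745j + 0.8007k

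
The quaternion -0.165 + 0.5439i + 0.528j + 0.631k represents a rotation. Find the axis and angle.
axis = (0.5515, 0.5353, 0.6398), θ = 199°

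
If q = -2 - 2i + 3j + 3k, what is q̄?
-2 + 2i - 3j - 3k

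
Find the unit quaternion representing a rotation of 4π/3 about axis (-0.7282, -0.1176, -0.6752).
-0.5 - 0.6306i - 0.1018j - 0.5847k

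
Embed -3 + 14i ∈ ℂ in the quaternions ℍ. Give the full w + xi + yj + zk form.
-3 + 14i + 0j + 0k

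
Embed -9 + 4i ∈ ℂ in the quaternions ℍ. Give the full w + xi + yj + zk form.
-9 + 4i + 0j + 0k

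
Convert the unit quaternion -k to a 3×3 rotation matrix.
[[-1, 0, 0], [0, -1, 0], [0, 0, 1]]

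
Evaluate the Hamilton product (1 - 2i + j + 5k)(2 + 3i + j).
7 - 6i + 18j + 5k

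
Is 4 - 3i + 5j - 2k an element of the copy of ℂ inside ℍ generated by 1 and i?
No. The quaternion 4 - 3i + 5j - 2k has j-coefficient y = 5 and k-coefficient z = -2, not both zero, so it does not lie in the complex subalgebra spanned by 1 and i.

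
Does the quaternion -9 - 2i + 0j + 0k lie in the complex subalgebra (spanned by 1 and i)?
Yes. The quaternion -9 - 2i has j- and k-coefficients y = z = 0, so it lies in the complex subalgebra spanned by 1 and i.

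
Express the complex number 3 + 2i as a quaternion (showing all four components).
3 + 2i + 0j + 0k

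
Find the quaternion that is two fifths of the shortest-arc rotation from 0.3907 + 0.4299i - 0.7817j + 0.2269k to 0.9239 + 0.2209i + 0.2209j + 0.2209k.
0.7422 + 0.4177i - 0.4474j + 0.2728k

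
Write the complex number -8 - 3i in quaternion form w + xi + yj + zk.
-8 - 3i + 0j + 0k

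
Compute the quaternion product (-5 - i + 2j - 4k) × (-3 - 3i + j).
10 + 22i + j + 17k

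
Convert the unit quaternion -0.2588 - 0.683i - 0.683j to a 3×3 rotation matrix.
[[0.067, 0.933, 0.3535], [0.933, 0.067, -0.3535], [-0.3535, 0.3535, -0.866]]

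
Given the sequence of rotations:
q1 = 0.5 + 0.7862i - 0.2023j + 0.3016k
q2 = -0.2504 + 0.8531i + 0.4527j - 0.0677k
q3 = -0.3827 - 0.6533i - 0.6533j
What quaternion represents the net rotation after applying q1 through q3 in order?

q2 · q1 = -0.6839 + 0.3525i - 0.0335j - 0.6379k
q3 · q2 · q1 = 0.4701 + 0.7286i + 0.0429j + 0.4963k
0.4701 + 0.7286i + 0.0429j + 0.4963k


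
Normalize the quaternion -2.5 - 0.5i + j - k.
-0.8575 - 0.1715i + 0.343j - 0.343k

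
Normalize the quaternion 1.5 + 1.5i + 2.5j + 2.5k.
0.3638 + 0.3638i + 0.6063j + 0.6063k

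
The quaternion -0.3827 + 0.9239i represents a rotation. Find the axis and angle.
axis = (1, 0, 0), θ = 5π/4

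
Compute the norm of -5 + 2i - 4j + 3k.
√54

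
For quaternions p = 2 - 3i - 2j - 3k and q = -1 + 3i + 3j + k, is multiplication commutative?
No: pq = 16 + 16i + 2j + 2k ≠ 16 + 2i + 14j + 8k = qp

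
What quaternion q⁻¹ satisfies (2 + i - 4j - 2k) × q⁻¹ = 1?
0.08 - 0.04i + 0.16j + 0.08k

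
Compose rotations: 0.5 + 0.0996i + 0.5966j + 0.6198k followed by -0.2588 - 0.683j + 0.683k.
-0.1452 - 0.8566i - 0.4279j + 0.2491k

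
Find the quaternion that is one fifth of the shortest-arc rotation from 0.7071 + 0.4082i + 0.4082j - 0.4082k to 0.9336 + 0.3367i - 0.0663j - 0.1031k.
0.7781 + 0.4061i + 0.3203j - 0.3564k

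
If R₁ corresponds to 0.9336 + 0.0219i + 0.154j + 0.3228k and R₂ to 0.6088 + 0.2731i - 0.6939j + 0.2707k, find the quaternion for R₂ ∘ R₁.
0.5819 + 0.0026i - 0.6363j + 0.5065k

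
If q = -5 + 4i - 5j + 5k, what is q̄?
-5 - 4i + 5j - 5k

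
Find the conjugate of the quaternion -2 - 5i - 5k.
-2 + 5i + 5k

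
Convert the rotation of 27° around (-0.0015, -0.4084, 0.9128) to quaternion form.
0.9724 - 0.0004i - 0.0953j + 0.2131k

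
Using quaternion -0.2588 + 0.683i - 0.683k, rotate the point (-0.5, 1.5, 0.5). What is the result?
(-1.03, -1.299, -0.03)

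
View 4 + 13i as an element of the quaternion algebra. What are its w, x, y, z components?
4 + 13i + 0j + 0k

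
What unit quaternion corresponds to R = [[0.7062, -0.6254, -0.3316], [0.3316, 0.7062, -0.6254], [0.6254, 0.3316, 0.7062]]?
0.883 + 0.271i - 0.271j + 0.271k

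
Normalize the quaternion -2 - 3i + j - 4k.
-0.3651 - 0.5477i + 0.1826j - 0.7303k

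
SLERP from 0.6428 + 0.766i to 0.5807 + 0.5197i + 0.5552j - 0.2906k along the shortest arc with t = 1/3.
0.6563 + 0.7204i + 0.1988j - 0.1041k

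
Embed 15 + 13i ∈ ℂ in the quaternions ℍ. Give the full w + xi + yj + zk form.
15 + 13i + 0j + 0k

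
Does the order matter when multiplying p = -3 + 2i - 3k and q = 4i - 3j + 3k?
Yes: pq = 1 - 21i - 9j - 15k ≠ 1 - 3i + 27j - 3k = qp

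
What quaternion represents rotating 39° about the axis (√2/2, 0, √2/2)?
0.9426 + 0.236i + 0.236k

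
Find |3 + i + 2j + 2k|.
√18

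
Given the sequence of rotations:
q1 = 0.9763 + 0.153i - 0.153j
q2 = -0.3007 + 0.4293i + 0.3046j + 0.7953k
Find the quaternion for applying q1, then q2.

q2 · q1 = -0.3127 + 0.4948i + 0.4651j + 0.6642k
-0.3127 + 0.4948i + 0.4651j + 0.6642k


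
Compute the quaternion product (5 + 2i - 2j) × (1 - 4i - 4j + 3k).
5 - 24i - 28j - k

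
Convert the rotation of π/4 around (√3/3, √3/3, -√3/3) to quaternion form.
0.9239 + 0.2209i + 0.2209j - 0.2209k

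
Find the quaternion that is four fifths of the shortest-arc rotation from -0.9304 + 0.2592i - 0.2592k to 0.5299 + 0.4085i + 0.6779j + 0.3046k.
-0.6839 - 0.2894i - 0.585j - 0.326k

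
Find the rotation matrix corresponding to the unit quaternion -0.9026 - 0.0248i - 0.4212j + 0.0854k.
[[0.6306, 0.1751, 0.7561], [-0.1333, 0.9842, -0.1167], [-0.7646, -0.0272, 0.644]]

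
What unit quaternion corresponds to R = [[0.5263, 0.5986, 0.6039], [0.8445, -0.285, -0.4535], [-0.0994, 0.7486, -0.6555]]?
0.3827 + 0.7853i + 0.4594j + 0.1606k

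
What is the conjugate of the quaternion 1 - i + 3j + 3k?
1 + i - 3j - 3k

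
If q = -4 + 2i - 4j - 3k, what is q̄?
-4 - 2i + 4j + 3k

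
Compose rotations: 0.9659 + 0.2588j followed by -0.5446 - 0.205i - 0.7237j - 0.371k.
-0.3387 - 0.102i - 0.84j - 0.4114k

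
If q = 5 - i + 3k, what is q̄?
5 + i - 3k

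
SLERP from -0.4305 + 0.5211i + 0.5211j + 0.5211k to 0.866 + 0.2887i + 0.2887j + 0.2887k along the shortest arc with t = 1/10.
-0.2915 + 0.5523i + 0.5523j + 0.5523k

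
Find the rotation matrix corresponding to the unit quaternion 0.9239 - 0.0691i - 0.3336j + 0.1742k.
[[0.7167, -0.2758, -0.6405], [0.368, 0.9298, 0.0115], [0.5924, -0.2439, 0.7679]]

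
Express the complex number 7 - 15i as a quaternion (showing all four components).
7 - 15i + 0j + 0k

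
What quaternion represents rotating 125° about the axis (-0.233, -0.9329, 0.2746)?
0.4617 - 0.2067i - 0.8275j + 0.2436k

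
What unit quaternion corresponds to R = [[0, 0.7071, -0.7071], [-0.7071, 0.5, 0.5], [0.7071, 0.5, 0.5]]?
0.7071 - 0.5j - 0.5k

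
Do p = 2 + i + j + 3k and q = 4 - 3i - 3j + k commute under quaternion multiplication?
No: pq = 11 + 8i - 12j + 14k ≠ 11 - 12i + 8j + 14k = qp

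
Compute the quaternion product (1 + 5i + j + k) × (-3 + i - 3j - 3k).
-2 - 14i + 10j - 22k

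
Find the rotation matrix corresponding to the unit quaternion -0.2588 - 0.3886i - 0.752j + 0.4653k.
[[-0.564, 0.8253, 0.0276], [0.3436, 0.265, -0.901], [-0.7509, -0.4987, -0.433]]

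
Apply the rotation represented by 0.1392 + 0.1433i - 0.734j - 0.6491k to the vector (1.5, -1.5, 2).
(-2.117, 1.065, -1.699)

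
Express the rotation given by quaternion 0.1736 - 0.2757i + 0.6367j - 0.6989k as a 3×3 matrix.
[[-0.7877, -0.1084, 0.6064], [-0.5937, -0.1289, -0.7943], [0.1643, -0.9857, 0.0372]]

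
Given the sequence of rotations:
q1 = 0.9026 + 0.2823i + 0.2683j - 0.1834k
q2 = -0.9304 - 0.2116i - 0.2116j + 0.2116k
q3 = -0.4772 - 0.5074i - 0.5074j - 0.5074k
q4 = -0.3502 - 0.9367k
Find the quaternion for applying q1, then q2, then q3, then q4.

q2 · q1 = -0.6845 - 0.4716i - 0.4197j + 0.3646k
q3 · q2 · q1 = 0.0594 + 0.1744i + 0.9719j + 0.147k
q4 · q3 · q2 · q1 = 0.1169 + 0.8493i - 0.5037j - 0.1071k
0.1169 + 0.8493i - 0.5037j - 0.1071k


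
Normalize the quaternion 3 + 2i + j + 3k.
0.6255 + 0.417i + 0.2085j + 0.6255k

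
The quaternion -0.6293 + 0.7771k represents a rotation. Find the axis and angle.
axis = (0, 0, 1), θ = 258°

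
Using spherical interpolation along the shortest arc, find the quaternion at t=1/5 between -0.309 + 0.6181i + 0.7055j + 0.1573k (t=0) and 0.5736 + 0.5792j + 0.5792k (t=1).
-0.1246 + 0.5473i + 0.7752j + 0.2898k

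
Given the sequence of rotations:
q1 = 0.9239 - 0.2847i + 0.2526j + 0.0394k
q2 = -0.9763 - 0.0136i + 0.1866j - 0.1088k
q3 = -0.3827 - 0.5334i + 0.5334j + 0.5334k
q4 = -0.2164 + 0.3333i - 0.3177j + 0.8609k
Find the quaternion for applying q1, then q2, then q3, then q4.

q2 · q1 = -0.9487 + 0.3002i - 0.0427j - 0.0893k
q3 · q2 · q1 = 0.5936 + 0.3663i - 0.3772j - 0.6092k
q4 · q3 · q2 · q1 = 0.1541 + 0.6369i + 0.4114j + 0.6335k
0.1541 + 0.6369i + 0.4114j + 0.6335k


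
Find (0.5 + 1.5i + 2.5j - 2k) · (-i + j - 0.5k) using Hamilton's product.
-2 + 0.25i + 3.25j + 3.75k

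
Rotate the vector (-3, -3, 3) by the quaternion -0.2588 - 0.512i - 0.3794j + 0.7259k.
(-2.908, -0.751, 4.24)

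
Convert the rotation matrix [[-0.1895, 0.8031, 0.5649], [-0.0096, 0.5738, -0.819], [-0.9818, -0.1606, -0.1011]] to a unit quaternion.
0.5664 + 0.2906i + 0.6827j - 0.3587k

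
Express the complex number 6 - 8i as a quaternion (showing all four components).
6 - 8i + 0j + 0k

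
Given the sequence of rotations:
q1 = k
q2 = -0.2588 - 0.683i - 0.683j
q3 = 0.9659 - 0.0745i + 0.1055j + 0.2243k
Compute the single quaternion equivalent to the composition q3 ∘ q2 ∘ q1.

q2 · q1 = -0.683i + 0.683j - 0.2588k
q3 · q2 · q1 = -0.0649 - 0.8402i + 0.4872j - 0.2288k
-0.0649 - 0.8402i + 0.4872j - 0.2288k


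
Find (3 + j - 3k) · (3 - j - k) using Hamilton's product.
7 - 4i - 12k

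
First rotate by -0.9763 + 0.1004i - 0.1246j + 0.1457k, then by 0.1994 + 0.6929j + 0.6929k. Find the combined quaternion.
-0.2093 + 0.2073i - 0.6318j - 0.717k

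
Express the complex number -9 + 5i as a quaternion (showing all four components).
-9 + 5i + 0j + 0k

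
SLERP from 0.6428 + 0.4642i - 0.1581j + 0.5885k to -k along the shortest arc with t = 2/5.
0.4257 + 0.3074i - 0.1047j + 0.8446k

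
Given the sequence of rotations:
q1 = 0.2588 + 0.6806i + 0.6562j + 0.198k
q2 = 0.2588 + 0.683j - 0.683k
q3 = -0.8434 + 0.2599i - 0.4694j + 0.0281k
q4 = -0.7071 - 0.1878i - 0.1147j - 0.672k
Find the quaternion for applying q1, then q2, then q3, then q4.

q2 · q1 = -0.246 + 0.7596i - 0.1183j - 0.5904k
q3 · q2 · q1 = -0.0289 - 0.4241i + 0.39j + 0.8168k
q4 · q3 · q2 · q1 = 0.5344 + 0.4737i + 0.1659j - 0.68k
0.5344 + 0.4737i + 0.1659j - 0.68k


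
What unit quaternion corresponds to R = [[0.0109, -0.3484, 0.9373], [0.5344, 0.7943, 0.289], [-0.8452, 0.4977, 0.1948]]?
0.7071 + 0.0738i + 0.6302j + 0.3121k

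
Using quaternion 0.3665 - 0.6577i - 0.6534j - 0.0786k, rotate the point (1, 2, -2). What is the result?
(2.719, -0.123, 1.262)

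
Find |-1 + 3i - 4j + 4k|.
√42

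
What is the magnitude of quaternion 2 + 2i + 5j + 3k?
√42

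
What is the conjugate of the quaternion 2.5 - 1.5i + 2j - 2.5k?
2.5 + 1.5i - 2j + 2.5k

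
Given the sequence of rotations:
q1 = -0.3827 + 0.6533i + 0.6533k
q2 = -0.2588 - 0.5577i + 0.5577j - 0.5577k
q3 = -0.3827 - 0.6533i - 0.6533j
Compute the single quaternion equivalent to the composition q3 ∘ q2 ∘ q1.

q2 · q1 = 0.8277 + 0.4087i - 0.2134j - 0.32k
q3 · q2 · q1 = -0.1892 - 0.4881i - 0.6681j + 0.5289k
-0.1892 - 0.4881i - 0.6681j + 0.5289k


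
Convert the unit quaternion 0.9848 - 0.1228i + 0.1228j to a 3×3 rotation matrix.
[[0.9698, -0.0302, 0.2419], [-0.0302, 0.9698, 0.2419], [-0.2419, -0.2419, 0.9397]]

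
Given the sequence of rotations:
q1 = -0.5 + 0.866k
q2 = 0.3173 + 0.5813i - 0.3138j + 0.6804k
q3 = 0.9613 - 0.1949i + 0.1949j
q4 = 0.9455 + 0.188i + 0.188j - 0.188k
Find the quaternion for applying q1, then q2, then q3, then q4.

q2 · q1 = -0.7479 - 0.5624i - 0.3465j - 0.0654k
q3 · q2 · q1 = -0.761 - 0.4076i - 0.4916j + 0.1143k
q4 · q3 · q2 · q1 = -0.529 - 0.5994i - 0.5527j + 0.2353k
-0.529 - 0.5994i - 0.5527j + 0.2353k


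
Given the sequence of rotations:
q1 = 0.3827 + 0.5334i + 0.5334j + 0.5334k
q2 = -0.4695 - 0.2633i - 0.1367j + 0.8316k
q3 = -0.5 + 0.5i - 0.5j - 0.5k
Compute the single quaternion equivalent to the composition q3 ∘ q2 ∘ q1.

q2 · q1 = -0.4099 - 0.8677i + 0.2813j + 0.0003k
q3 · q2 · q1 = 0.7796 + 0.3694i + 0.498j - 0.0884k
0.7796 + 0.3694i + 0.498j - 0.0884k


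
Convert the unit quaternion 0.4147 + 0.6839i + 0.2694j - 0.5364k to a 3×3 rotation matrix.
[[0.2794, 0.8134, -0.5102], [-0.0764, -0.5109, -0.8562], [-0.9571, 0.2782, -0.0806]]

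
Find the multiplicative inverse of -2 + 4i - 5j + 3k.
-0.037 - 0.0741i + 0.0926j - 0.0556k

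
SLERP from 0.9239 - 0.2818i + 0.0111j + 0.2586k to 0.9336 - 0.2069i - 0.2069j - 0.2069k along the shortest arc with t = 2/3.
0.9597 - 0.2395i - 0.1377j - 0.0517k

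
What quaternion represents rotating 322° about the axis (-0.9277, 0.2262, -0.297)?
-0.9455 - 0.302i + 0.0736j - 0.0967k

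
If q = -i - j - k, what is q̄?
i + j + k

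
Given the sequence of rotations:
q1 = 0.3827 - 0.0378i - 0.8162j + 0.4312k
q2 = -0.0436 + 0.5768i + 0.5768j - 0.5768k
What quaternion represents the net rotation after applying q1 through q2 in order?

q2 · q1 = 0.7246 + 0.0003i + 0.0294j - 0.6885k
0.7246 + 0.0003i + 0.0294j - 0.6885k


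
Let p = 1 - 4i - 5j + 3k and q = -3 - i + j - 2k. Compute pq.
4 + 18i + 5j - 20k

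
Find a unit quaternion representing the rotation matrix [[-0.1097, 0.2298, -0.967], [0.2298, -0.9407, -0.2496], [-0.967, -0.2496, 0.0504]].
-0.6672i - 0.1722j + 0.7247k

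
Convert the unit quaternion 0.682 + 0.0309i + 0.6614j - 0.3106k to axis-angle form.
axis = (0.0423, 0.9044, -0.4247), θ = 94°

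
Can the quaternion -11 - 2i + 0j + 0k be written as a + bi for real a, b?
Yes. The quaternion -11 - 2i has j- and k-coefficients y = z = 0, so it lies in the complex subalgebra spanned by 1 and i.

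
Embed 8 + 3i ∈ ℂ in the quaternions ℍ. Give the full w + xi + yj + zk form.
8 + 3i + 0j + 0k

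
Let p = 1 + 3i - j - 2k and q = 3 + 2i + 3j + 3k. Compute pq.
6 + 14i - 13j + 8k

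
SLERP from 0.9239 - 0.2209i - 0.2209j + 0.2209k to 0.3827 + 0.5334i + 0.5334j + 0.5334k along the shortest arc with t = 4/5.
0.5952 + 0.4206i + 0.4206j + 0.5404k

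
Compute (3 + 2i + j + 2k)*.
3 - 2i - j - 2k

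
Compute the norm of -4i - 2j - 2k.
√24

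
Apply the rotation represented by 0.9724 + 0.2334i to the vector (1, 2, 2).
(1, 0.874, 2.69)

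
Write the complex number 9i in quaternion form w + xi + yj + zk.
0 + 9i + 0j + 0k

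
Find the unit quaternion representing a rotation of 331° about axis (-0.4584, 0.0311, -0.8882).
-0.9681 - 0.1148i + 0.0078j - 0.2224k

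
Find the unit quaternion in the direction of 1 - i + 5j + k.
0.189 - 0.189i + 0.9449j + 0.189k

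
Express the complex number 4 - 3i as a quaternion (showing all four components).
4 - 3i + 0j + 0k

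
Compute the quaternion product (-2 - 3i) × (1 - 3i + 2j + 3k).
-11 + 3i + 5j - 12k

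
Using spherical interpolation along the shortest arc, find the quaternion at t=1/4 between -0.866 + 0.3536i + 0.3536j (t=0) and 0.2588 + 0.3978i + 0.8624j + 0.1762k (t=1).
-0.6646 + 0.442i + 0.5995j + 0.0597k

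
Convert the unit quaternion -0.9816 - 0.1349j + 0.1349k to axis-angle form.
axis = (0, -√2/2, √2/2), θ = 338°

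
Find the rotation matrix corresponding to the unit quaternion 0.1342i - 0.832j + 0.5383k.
[[-0.964, -0.2233, 0.1445], [-0.2233, 0.3844, -0.8957], [0.1445, -0.8957, -0.4205]]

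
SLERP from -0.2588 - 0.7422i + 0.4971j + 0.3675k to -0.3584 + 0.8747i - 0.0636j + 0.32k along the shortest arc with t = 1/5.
-0.136 - 0.8527i + 0.4441j + 0.2391k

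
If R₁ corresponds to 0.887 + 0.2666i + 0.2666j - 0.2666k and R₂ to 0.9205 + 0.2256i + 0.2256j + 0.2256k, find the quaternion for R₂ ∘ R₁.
0.7563 + 0.3252i + 0.5658j - 0.0453k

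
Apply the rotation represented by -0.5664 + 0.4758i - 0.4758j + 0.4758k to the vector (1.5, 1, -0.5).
(-0.268, -1.436, -1.168)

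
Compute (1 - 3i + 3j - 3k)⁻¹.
0.0357 + 0.1071i - 0.1071j + 0.1071k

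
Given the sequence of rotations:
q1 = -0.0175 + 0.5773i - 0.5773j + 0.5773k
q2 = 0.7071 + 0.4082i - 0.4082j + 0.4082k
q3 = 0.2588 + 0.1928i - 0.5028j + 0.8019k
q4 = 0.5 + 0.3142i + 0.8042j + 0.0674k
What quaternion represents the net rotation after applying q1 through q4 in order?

q2 · q1 = -0.7193 + 0.4011i - 0.4011j + 0.4011k
q3 · q2 · q1 = -0.7868 + 0.0851i + 0.5022j - 0.3487k
q4 · q3 · q2 · q1 = -0.8005 - 0.5189i - 0.2663j - 0.138k
-0.8005 - 0.5189i - 0.2663j - 0.138k


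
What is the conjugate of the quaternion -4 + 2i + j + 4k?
-4 - 2i - j - 4k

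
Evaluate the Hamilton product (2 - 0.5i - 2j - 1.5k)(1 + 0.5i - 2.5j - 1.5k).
-5 - 0.25i - 8.5j - 2.25k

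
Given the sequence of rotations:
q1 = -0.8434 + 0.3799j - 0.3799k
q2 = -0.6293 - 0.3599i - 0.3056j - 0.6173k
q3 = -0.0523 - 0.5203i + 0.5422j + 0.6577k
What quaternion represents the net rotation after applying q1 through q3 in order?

q2 · q1 = 0.4123 + 0.6541i - 0.1181j + 0.623k
q3 · q2 · q1 = -0.0269 + 0.1667i + 0.9841j - 0.0546k
-0.0269 + 0.1667i + 0.9841j - 0.0546k


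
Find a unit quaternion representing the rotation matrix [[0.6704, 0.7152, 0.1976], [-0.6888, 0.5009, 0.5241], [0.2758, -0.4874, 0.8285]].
0.866 - 0.292i - 0.0226j - 0.4053k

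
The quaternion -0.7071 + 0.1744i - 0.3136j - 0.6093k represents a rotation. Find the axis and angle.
axis = (0.2466, -0.4435, -0.8617), θ = 3π/2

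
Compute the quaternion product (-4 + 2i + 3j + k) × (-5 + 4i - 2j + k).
17 - 21i - 5j - 25k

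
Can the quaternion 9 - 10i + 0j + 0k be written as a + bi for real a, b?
Yes. The quaternion 9 - 10i has j- and k-coefficients y = z = 0, so it lies in the complex subalgebra spanned by 1 and i.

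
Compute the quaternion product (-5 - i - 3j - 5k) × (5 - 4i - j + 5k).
-7 - 5i + 15j - 61k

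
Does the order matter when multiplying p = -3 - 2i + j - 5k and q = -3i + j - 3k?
Yes: pq = -22 + 11i + 6j + 10k ≠ -22 + 7i - 12j + 8k = qp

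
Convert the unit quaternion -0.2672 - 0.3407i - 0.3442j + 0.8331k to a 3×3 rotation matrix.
[[-0.6251, 0.6797, -0.3837], [-0.2107, -0.6203, -0.7556], [-0.7516, -0.3914, 0.5309]]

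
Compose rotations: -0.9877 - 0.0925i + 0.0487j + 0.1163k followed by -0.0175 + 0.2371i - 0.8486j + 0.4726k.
0.0256 - 0.3543i + 0.766j - 0.5358k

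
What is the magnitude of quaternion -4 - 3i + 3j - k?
√35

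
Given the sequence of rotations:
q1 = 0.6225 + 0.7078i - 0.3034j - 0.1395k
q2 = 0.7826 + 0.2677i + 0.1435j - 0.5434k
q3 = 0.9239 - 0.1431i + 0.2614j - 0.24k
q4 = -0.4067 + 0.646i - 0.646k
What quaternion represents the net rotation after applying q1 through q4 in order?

q2 · q1 = 0.2654 + 0.5357i - 0.4954j - 0.6302k
q3 · q2 · q1 = 0.3001 + 0.1733i - 0.6071j - 0.7151k
q4 · q3 · q2 · q1 = -0.696 - 0.2688i + 0.5969j - 0.2952k
-0.696 - 0.2688i + 0.5969j - 0.2952k


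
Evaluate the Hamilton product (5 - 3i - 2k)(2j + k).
2 + 4i + 13j - k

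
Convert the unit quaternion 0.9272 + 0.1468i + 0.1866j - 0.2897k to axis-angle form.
axis = (0.3919, 0.4982, -0.7734), θ = 44°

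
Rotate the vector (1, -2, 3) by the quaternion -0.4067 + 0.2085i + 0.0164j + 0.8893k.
(-0.97, 1.217, 3.403)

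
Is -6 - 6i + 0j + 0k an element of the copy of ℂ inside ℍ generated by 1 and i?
Yes. The quaternion -6 - 6i has j- and k-coefficients y = z = 0, so it lies in the complex subalgebra spanned by 1 and i.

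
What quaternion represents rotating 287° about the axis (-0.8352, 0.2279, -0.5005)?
-0.8039 - 0.4968i + 0.1356j - 0.2977k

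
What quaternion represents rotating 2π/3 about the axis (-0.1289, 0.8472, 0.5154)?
0.5 - 0.1116i + 0.7337j + 0.4463k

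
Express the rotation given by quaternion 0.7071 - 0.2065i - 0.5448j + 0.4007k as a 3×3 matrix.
[[0.0853, -0.3417, -0.9359], [0.7917, 0.5936, -0.1446], [0.605, -0.7286, 0.3211]]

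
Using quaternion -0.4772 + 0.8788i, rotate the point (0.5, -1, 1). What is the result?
(0.5, 1.383, 0.294)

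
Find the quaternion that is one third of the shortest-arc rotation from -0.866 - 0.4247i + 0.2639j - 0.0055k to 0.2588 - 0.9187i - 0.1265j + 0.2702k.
-0.5949 - 0.7785i + 0.1591j + 0.1213k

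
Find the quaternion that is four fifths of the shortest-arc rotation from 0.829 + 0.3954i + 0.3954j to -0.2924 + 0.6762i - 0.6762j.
0.487 - 0.5015i + 0.7151j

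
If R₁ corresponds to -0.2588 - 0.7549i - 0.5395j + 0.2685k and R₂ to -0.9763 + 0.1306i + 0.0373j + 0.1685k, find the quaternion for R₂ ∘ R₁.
0.3261 + 0.8041i + 0.3548j - 0.348k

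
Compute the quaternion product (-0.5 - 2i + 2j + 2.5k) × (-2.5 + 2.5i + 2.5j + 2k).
-3.75 + 1.5i + 4j - 17.25k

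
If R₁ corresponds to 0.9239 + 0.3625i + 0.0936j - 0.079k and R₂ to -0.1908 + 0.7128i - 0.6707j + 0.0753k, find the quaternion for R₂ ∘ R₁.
-0.3659 + 0.6353i - 0.5539j + 0.3945k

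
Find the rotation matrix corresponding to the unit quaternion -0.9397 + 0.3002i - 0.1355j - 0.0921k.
[[0.9463, -0.2544, 0.1994], [0.0917, 0.8028, 0.5892], [-0.31, -0.5392, 0.783]]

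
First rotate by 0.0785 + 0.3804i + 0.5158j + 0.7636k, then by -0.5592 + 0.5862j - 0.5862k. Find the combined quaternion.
0.1014 + 0.5373i - 0.4654j - 0.696k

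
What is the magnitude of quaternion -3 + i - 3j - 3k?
√28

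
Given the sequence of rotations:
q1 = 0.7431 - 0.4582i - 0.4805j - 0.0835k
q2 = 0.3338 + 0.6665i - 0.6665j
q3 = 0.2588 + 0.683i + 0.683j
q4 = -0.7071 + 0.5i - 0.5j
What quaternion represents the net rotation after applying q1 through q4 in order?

q2 · q1 = 0.2332 + 0.398i - 0.6j - 0.6535k
q3 · q2 · q1 = 0.1983 - 0.1841i + 0.4503j - 0.8508k
q4 · q3 · q2 · q1 = 0.177 + 0.6547i + 0.0078j + 0.7347k
0.177 + 0.6547i + 0.0078j + 0.7347k


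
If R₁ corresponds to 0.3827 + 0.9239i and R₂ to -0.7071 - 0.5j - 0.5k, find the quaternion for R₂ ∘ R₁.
-0.2706 - 0.6533i - 0.6533j + 0.2706k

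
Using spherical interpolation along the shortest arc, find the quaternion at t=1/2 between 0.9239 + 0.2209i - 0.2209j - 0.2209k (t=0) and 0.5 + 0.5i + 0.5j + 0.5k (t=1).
0.8661 + 0.4385i + 0.1698j + 0.1698k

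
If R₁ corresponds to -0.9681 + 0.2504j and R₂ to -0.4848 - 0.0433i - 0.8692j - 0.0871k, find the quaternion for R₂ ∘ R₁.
0.687 + 0.0637i + 0.7201j + 0.0735k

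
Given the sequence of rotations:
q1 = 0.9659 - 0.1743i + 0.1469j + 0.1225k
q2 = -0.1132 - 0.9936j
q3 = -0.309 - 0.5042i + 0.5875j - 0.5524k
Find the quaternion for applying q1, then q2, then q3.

q2 · q1 = 0.0366 - 0.102i - 0.9763j - 0.1871k
q3 · q2 · q1 = 0.4075 - 0.6362i + 0.2852j + 0.5898k
0.4075 - 0.6362i + 0.2852j + 0.5898k


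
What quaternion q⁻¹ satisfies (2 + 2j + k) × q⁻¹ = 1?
0.2222 - 0.2222j - 0.1111k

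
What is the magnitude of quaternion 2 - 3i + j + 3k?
√23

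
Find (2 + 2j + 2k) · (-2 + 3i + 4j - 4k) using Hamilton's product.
-4 - 10i + 10j - 18k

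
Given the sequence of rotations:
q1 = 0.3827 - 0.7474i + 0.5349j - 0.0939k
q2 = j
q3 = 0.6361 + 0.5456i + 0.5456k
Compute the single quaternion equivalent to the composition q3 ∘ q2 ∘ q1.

q2 · q1 = -0.5349 - 0.0939i + 0.3827j + 0.7474k
q3 · q2 · q1 = -0.6968 - 0.5604i - 0.2156j + 0.3924k
-0.6968 - 0.5604i - 0.2156j + 0.3924k


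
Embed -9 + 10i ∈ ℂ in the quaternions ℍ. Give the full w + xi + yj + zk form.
-9 + 10i + 0j + 0k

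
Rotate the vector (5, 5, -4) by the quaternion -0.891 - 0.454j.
(-0.297, 5, -6.396)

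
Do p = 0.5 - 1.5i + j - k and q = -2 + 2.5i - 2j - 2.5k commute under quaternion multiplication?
No: pq = 2.25 - 0.25i - 9.25j + 1.25k ≠ 2.25 + 8.75i + 3.25j + 0.25k = qp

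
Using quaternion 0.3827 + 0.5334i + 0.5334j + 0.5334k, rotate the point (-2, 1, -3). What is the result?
(-2.495, -2.575, 1.07)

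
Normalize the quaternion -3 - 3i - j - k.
-0.6708 - 0.6708i - 0.2236j - 0.2236k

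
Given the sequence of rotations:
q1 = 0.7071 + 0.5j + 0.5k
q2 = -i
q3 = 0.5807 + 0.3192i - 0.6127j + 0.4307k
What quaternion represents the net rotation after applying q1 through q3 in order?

q2 · q1 = -0.7071i + 0.5j - 0.5k
q3 · q2 · q1 = 0.7474 - 0.3196i + 0.1454j - 0.564k
0.7474 - 0.3196i + 0.1454j - 0.564k


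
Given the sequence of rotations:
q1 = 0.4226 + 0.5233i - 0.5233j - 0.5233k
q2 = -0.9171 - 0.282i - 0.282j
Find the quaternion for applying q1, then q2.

q2 · q1 = -0.3876 - 0.4515i + 0.2132j + 0.7751k
-0.3876 - 0.4515i + 0.2132j + 0.7751k


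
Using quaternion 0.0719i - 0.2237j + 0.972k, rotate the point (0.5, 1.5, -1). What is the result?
(-0.683, -0.931, -1.472)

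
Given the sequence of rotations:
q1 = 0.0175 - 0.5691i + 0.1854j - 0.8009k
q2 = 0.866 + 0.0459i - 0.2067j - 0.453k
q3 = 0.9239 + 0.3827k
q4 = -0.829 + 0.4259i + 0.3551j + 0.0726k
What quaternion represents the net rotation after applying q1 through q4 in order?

q2 · q1 = -0.2832 - 0.2425i + 0.4515j - 0.8106k
q3 · q2 · q1 = 0.0486 - 0.3968i + 0.3243j - 0.8573k
q4 · q3 · q2 · q1 = 0.0758 + 0.0217i + 0.0847j + 0.9933k
0.0758 + 0.0217i + 0.0847j + 0.9933k


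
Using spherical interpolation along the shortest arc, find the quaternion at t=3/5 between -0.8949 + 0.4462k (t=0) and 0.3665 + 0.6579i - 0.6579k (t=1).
-0.643 - 0.4318i + 0.6325k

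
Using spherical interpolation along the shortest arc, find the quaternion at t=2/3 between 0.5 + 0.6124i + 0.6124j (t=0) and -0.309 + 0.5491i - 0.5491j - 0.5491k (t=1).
0.4833 - 0.1683i + 0.7318j + 0.4501k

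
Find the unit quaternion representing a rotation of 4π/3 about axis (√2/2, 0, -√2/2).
-0.5 + 0.6124i - 0.6124k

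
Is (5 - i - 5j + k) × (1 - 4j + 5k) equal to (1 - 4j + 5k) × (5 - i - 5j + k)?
No: pq = -20 - 22i - 20j + 30k ≠ -20 + 20i - 30j + 22k = qp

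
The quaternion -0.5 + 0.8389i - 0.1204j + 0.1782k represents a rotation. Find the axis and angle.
axis = (0.9687, -0.139, 0.2058), θ = 4π/3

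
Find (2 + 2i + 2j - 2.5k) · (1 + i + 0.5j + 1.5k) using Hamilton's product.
2.75 + 8.25i - 2.5j - 0.5k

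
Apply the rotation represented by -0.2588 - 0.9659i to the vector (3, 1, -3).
(3, 0.634, 3.098)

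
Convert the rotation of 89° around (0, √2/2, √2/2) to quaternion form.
0.7133 + 0.4956j + 0.4956k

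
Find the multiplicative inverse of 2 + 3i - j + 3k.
0.087 - 0.1304i + 0.0435j - 0.1304k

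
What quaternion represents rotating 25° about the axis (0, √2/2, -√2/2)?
0.9763 + 0.153j - 0.153k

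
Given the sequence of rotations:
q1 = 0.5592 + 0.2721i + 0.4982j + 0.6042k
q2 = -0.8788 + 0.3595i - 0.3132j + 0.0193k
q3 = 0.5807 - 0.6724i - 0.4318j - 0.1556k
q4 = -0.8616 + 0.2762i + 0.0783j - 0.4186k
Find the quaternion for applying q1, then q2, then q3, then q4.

q2 · q1 = -0.4449 - 0.2369i - 0.8249j - 0.2559k
q3 · q2 · q1 = -0.8137 + 0.1437i - 0.4221j + 0.373k
q4 · q3 · q2 · q1 = 0.8506 - 0.496i + 0.1368j - 0.1086k
0.8506 - 0.496i + 0.1368j - 0.1086k


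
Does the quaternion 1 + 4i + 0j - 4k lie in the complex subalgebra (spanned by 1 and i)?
No. The quaternion 1 + 4i - 4k has j-coefficient y = 0 and k-coefficient z = -4, not both zero, so it does not lie in the complex subalgebra spanned by 1 and i.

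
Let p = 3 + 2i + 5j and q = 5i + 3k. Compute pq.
-10 + 30i - 6j - 16k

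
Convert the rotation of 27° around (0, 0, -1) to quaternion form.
0.9724 - 0.2334k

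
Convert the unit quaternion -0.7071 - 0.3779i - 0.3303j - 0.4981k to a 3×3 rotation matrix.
[[0.2856, -0.4548, 0.8436], [0.9541, 0.2182, -0.2054], [-0.0906, 0.8635, 0.4962]]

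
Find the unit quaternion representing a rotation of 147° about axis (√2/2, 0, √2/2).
0.284 + 0.678i + 0.678k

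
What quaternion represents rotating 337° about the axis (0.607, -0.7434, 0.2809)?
-0.9799 + 0.121i - 0.1482j + 0.056k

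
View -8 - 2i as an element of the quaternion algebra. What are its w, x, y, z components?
-8 - 2i + 0j + 0k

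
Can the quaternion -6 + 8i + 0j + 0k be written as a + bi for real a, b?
Yes. The quaternion -6 + 8i has j- and k-coefficients y = z = 0, so it lies in the complex subalgebra spanned by 1 and i.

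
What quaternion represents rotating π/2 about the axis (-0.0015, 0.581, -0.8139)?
0.7071 - 0.0011i + 0.4108j - 0.5755k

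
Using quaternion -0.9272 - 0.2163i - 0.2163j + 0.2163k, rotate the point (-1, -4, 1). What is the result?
(-2.484, -3.439, 0.077)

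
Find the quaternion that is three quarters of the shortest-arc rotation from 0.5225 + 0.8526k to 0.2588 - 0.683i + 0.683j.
0.4151 - 0.6068i + 0.6068j + 0.3022k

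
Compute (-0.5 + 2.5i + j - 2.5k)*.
-0.5 - 2.5i - j + 2.5k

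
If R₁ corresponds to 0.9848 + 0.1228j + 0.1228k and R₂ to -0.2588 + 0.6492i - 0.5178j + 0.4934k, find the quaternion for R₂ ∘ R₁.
-0.2519 + 0.5152i - 0.6214j + 0.5338k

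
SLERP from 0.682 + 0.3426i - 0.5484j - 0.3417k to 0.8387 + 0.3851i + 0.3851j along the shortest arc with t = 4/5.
0.8848 + 0.4134i + 0.1988j - 0.0823k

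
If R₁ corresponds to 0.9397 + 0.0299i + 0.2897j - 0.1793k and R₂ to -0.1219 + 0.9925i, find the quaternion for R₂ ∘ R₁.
-0.1442 + 0.929i + 0.1426j + 0.3094k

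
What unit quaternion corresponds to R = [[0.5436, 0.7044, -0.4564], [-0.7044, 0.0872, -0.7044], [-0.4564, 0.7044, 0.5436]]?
0.7373 + 0.4777i - 0.4777k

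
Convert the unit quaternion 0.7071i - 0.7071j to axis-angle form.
axis = (√2/2, -√2/2, 0), θ = π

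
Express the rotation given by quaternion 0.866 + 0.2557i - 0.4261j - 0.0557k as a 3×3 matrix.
[[0.6307, -0.1214, -0.7665], [-0.3144, 0.863, -0.3954], [0.7095, 0.4903, 0.5061]]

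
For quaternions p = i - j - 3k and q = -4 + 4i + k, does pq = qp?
No: pq = -1 - 5i - 9j + 16k ≠ -1 - 3i + 17j + 8k = qp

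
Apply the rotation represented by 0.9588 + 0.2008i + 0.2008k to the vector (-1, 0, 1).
(-0.839, -0.77, 0.839)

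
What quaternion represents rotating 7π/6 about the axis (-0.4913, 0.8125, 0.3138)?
-0.2588 - 0.4746i + 0.7848j + 0.3031k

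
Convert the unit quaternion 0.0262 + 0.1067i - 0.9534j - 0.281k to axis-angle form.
axis = (0.1067, -0.9537, -0.2811), θ = 177°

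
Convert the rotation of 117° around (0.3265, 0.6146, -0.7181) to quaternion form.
0.5225 + 0.2784i + 0.524j - 0.6123k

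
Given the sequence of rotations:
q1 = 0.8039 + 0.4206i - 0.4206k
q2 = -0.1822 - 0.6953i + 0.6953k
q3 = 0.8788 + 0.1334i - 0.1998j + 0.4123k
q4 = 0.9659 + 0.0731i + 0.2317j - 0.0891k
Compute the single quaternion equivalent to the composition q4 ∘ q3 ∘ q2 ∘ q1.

q2 · q1 = 0.4384 - 0.6356i + 0.6356k
q3 · q2 · q1 = 0.208 - 0.6271i - 0.4344j + 0.6123k
q4 · q3 · q2 · q1 = 0.402 - 0.4873i - 0.3603j + 0.6864k
0.402 - 0.4873i - 0.3603j + 0.6864k


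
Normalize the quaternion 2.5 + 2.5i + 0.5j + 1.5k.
0.6455 + 0.6455i + 0.1291j + 0.3873k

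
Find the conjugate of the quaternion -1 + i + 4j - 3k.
-1 - i - 4j + 3k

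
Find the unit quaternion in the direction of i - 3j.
0.3162i - 0.9487j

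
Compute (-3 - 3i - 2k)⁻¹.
-0.1364 + 0.1364i + 0.0909k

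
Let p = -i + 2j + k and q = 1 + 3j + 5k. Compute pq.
-11 + 6i + 7j - 2k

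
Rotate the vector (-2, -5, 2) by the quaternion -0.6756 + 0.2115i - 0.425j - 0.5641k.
(5.377, -1.005, 1.756)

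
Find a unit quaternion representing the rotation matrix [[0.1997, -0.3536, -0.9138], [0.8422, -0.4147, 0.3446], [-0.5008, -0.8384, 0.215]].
0.5 - 0.5915i - 0.2065j + 0.5979k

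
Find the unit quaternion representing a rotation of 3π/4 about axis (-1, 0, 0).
0.3827 - 0.9239i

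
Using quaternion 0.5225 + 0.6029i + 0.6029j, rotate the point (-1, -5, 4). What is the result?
(-1.388, -4.612, -4.336)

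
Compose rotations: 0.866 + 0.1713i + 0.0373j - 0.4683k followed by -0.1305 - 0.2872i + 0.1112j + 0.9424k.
0.3734 - 0.3583i + 0.1184j + 0.8475k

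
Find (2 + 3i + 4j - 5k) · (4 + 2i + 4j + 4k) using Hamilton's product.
6 + 52i + 2j - 8k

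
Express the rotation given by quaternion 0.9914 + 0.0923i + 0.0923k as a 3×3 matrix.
[[0.983, -0.183, 0.017], [0.183, 0.9659, -0.183], [0.017, 0.183, 0.983]]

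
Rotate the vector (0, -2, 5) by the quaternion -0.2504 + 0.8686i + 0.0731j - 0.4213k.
(-3.674, 3.595, -1.605)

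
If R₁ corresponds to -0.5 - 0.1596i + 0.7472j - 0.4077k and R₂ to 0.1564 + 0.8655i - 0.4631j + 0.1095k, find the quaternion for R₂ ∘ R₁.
0.4506 - 0.3507i + 0.6838j + 0.4543k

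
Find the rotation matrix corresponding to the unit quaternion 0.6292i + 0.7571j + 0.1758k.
[[-0.2082, 0.9527, 0.2212], [0.9527, 0.1464, 0.2662], [0.2212, 0.2662, -0.9382]]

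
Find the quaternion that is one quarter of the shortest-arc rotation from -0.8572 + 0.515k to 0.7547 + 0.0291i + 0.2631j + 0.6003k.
-0.9664 - 0.0093i - 0.0844j + 0.2427k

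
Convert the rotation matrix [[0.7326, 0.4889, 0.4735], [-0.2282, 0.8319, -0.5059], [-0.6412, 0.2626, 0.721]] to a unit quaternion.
0.9063 + 0.212i + 0.3075j - 0.1978k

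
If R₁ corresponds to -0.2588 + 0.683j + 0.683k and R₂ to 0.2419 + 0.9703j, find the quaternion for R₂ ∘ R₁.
-0.7253 + 0.6627i - 0.0859j + 0.1652k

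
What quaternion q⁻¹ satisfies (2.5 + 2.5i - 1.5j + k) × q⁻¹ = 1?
0.1587 - 0.1587i + 0.0952j - 0.0635k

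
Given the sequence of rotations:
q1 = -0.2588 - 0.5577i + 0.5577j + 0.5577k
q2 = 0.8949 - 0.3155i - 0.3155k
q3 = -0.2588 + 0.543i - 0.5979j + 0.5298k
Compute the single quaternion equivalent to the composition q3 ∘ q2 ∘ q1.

q2 · q1 = -0.2316 - 0.2415i + 0.851j + 0.4048k
q3 · q2 · q1 = 0.4854 - 0.7561i - 0.4295j + 0.0902k
0.4854 - 0.7561i - 0.4295j + 0.0902k


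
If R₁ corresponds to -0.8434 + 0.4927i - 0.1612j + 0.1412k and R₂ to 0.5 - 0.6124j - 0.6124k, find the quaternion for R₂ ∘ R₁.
-0.4339 + 0.0612i + 0.1342j + 0.8888k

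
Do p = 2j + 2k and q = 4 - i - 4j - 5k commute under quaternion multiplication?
No: pq = 18 - 2i + 6j + 10k ≠ 18 + 2i + 10j + 6k = qp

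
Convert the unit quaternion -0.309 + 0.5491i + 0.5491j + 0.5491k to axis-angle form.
axis = (√3/3, √3/3, √3/3), θ = 216°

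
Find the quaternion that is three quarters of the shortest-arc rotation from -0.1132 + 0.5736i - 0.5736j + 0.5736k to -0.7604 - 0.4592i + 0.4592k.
-0.726 - 0.2047i - 0.2088j + 0.6224k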